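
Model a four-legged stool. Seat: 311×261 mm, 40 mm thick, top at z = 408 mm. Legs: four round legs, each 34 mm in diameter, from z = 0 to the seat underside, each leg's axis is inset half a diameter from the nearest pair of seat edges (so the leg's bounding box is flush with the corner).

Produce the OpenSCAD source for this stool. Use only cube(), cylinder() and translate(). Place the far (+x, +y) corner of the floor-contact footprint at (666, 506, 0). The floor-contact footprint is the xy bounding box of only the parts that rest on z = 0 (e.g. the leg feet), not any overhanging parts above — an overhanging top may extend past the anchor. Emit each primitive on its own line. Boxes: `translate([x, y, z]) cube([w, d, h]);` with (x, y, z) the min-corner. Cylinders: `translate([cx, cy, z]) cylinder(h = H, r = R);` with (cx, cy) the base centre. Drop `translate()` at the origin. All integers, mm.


// leg_h = 408 - 40 = 368
translate([355, 245, 368]) cube([311, 261, 40]);
translate([372, 262, 0]) cylinder(h = 368, r = 17);
translate([649, 262, 0]) cylinder(h = 368, r = 17);
translate([372, 489, 0]) cylinder(h = 368, r = 17);
translate([649, 489, 0]) cylinder(h = 368, r = 17);


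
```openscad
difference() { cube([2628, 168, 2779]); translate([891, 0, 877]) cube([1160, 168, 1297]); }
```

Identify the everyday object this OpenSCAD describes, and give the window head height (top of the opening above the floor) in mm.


A wall with a window opening. The window head height is 2174 mm.

A wall with a rectangular opening subtracted — a window. Sill at z = 877, opening 1297 mm tall, so the head is at 877 + 1297 = 2174 mm.


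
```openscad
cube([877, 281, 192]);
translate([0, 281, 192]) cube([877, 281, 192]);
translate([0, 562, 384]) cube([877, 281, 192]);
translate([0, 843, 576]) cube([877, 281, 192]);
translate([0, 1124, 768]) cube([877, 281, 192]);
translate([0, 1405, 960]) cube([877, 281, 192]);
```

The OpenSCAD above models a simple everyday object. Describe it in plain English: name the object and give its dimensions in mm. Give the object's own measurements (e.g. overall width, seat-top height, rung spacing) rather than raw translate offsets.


A straight staircase of 6 solid steps. Each step is 877 mm wide (x), 281 mm deep (y, the going) and 192 mm tall (the rise). The first step rests on the floor; each subsequent step sits one going further in +y and one rise higher in +z, directly behind and above the previous step with no overlap.


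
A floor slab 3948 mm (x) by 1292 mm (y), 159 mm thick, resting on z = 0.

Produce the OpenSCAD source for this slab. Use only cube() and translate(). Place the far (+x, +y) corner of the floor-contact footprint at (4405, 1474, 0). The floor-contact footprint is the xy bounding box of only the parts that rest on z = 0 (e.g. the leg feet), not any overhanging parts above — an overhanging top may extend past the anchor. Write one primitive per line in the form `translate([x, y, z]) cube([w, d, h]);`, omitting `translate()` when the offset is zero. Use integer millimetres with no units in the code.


translate([457, 182, 0]) cube([3948, 1292, 159]);


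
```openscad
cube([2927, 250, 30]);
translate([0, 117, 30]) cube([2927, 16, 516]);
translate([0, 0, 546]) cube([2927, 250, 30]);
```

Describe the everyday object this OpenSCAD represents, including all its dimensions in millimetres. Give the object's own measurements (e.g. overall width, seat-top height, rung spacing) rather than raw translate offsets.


An I-beam lying along x, 2927 mm long. Overall section height 576 mm. Two flanges 250 mm wide (y) and 30 mm thick, one on the floor and one at the top; a web 16 mm thick runs between them, centred on the flange width.


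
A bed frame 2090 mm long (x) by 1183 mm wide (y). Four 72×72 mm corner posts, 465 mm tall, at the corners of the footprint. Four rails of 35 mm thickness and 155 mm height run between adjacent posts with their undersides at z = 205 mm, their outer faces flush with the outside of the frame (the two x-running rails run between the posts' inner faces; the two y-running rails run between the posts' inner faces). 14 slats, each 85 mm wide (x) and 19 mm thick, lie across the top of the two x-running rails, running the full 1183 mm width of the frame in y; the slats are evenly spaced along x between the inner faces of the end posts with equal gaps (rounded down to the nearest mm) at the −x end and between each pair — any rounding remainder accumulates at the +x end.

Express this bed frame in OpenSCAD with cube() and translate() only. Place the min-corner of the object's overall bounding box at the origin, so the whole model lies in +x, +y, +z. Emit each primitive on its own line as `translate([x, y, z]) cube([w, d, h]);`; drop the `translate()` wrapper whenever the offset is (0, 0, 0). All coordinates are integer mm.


cube([72, 72, 465]);
translate([0, 1111, 0]) cube([72, 72, 465]);
translate([2018, 0, 0]) cube([72, 72, 465]);
translate([2018, 1111, 0]) cube([72, 72, 465]);
translate([72, 0, 205]) cube([1946, 35, 155]);
translate([72, 1148, 205]) cube([1946, 35, 155]);
translate([0, 72, 205]) cube([35, 1039, 155]);
translate([2055, 72, 205]) cube([35, 1039, 155]);
translate([122, 0, 360]) cube([85, 1183, 19]);
translate([257, 0, 360]) cube([85, 1183, 19]);
translate([392, 0, 360]) cube([85, 1183, 19]);
translate([527, 0, 360]) cube([85, 1183, 19]);
translate([662, 0, 360]) cube([85, 1183, 19]);
translate([797, 0, 360]) cube([85, 1183, 19]);
translate([932, 0, 360]) cube([85, 1183, 19]);
translate([1067, 0, 360]) cube([85, 1183, 19]);
translate([1202, 0, 360]) cube([85, 1183, 19]);
translate([1337, 0, 360]) cube([85, 1183, 19]);
translate([1472, 0, 360]) cube([85, 1183, 19]);
translate([1607, 0, 360]) cube([85, 1183, 19]);
translate([1742, 0, 360]) cube([85, 1183, 19]);
translate([1877, 0, 360]) cube([85, 1183, 19]);


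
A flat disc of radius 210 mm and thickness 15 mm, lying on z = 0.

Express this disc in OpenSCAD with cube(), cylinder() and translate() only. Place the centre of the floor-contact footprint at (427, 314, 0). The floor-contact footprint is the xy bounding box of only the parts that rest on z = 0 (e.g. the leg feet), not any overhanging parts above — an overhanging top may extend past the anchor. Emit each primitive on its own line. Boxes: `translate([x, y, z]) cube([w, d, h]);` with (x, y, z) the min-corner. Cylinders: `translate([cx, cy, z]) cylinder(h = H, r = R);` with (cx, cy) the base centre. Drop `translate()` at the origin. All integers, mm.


translate([427, 314, 0]) cylinder(h = 15, r = 210);


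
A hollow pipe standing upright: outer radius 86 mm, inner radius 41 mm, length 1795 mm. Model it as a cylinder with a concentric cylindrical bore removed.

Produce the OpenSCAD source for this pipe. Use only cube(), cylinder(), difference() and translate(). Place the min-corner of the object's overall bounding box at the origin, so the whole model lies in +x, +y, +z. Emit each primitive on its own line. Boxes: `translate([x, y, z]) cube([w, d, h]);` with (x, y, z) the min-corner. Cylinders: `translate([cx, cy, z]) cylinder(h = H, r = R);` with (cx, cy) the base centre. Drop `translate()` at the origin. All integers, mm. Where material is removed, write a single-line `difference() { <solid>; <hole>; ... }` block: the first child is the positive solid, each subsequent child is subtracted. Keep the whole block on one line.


difference() { translate([86, 86, 0]) cylinder(h = 1795, r = 86); translate([86, 86, 0]) cylinder(h = 1795, r = 41); }


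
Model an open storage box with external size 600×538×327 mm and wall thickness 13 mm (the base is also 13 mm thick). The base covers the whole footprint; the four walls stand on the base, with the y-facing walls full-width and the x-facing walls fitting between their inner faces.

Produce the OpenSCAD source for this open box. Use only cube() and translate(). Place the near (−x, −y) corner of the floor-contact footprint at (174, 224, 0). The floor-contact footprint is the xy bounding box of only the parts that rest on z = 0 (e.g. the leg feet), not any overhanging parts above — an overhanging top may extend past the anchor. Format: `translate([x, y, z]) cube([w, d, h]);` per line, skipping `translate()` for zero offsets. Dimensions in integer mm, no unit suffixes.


translate([174, 224, 0]) cube([600, 538, 13]);
translate([174, 224, 13]) cube([600, 13, 314]);
translate([174, 749, 13]) cube([600, 13, 314]);
translate([174, 237, 13]) cube([13, 512, 314]);
translate([761, 237, 13]) cube([13, 512, 314]);


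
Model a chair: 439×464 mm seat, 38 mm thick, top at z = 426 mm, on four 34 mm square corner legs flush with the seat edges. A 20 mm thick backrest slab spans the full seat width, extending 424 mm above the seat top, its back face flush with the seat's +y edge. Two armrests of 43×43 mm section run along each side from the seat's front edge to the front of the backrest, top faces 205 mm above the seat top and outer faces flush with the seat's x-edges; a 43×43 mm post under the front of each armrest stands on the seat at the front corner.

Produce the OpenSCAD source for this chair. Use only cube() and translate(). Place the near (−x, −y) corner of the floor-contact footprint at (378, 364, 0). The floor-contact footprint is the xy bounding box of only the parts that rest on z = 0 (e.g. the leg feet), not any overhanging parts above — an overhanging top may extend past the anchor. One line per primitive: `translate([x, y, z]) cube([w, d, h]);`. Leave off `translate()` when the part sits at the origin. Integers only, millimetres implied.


// leg_h = 426 - 38 = 388
// arm post h = 205 - 43 = 162
translate([378, 364, 388]) cube([439, 464, 38]);
translate([378, 364, 0]) cube([34, 34, 388]);
translate([783, 364, 0]) cube([34, 34, 388]);
translate([378, 794, 0]) cube([34, 34, 388]);
translate([783, 794, 0]) cube([34, 34, 388]);
translate([378, 808, 426]) cube([439, 20, 424]);
translate([378, 364, 588]) cube([43, 444, 43]);
translate([774, 364, 588]) cube([43, 444, 43]);
translate([378, 364, 426]) cube([43, 43, 162]);
translate([774, 364, 426]) cube([43, 43, 162]);


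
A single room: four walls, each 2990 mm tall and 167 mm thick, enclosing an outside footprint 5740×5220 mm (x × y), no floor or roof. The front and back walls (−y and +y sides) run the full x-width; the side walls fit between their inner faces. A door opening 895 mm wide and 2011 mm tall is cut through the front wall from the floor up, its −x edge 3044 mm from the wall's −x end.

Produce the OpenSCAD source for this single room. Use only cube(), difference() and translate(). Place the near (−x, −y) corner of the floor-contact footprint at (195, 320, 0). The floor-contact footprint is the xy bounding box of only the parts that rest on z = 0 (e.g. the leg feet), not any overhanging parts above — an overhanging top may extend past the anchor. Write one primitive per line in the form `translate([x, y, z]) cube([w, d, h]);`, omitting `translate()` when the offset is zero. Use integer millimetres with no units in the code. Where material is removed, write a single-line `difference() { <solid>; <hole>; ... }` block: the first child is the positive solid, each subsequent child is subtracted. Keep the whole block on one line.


difference() { translate([195, 320, 0]) cube([5740, 167, 2990]); translate([3239, 320, 0]) cube([895, 167, 2011]); }
translate([195, 5373, 0]) cube([5740, 167, 2990]);
translate([195, 487, 0]) cube([167, 4886, 2990]);
translate([5768, 487, 0]) cube([167, 4886, 2990]);


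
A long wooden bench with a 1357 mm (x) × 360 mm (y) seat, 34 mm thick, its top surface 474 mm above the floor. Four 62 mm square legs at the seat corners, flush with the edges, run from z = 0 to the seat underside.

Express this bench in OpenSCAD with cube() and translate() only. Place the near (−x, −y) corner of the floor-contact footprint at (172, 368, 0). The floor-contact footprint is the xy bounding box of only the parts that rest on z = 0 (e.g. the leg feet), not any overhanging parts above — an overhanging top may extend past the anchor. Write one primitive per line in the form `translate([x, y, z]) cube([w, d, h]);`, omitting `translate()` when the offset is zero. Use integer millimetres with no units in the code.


translate([172, 368, 440]) cube([1357, 360, 34]);
translate([172, 368, 0]) cube([62, 62, 440]);
translate([172, 666, 0]) cube([62, 62, 440]);
translate([1467, 368, 0]) cube([62, 62, 440]);
translate([1467, 666, 0]) cube([62, 62, 440]);


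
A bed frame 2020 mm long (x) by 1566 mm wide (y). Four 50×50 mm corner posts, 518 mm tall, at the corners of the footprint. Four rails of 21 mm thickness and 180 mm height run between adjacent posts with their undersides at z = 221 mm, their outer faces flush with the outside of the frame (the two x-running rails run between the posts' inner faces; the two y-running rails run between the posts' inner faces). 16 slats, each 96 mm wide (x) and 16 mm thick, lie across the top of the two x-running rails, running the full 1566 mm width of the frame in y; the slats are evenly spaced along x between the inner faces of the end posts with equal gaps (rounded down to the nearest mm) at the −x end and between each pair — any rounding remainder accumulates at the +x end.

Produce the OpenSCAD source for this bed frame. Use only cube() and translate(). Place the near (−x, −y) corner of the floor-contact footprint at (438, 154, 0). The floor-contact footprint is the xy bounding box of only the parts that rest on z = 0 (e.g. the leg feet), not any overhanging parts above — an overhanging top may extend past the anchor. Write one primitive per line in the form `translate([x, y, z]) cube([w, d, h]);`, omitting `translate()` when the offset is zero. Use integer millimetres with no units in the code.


translate([438, 154, 0]) cube([50, 50, 518]);
translate([438, 1670, 0]) cube([50, 50, 518]);
translate([2408, 154, 0]) cube([50, 50, 518]);
translate([2408, 1670, 0]) cube([50, 50, 518]);
translate([488, 154, 221]) cube([1920, 21, 180]);
translate([488, 1699, 221]) cube([1920, 21, 180]);
translate([438, 204, 221]) cube([21, 1466, 180]);
translate([2437, 204, 221]) cube([21, 1466, 180]);
translate([510, 154, 401]) cube([96, 1566, 16]);
translate([628, 154, 401]) cube([96, 1566, 16]);
translate([746, 154, 401]) cube([96, 1566, 16]);
translate([864, 154, 401]) cube([96, 1566, 16]);
translate([982, 154, 401]) cube([96, 1566, 16]);
translate([1100, 154, 401]) cube([96, 1566, 16]);
translate([1218, 154, 401]) cube([96, 1566, 16]);
translate([1336, 154, 401]) cube([96, 1566, 16]);
translate([1454, 154, 401]) cube([96, 1566, 16]);
translate([1572, 154, 401]) cube([96, 1566, 16]);
translate([1690, 154, 401]) cube([96, 1566, 16]);
translate([1808, 154, 401]) cube([96, 1566, 16]);
translate([1926, 154, 401]) cube([96, 1566, 16]);
translate([2044, 154, 401]) cube([96, 1566, 16]);
translate([2162, 154, 401]) cube([96, 1566, 16]);
translate([2280, 154, 401]) cube([96, 1566, 16]);


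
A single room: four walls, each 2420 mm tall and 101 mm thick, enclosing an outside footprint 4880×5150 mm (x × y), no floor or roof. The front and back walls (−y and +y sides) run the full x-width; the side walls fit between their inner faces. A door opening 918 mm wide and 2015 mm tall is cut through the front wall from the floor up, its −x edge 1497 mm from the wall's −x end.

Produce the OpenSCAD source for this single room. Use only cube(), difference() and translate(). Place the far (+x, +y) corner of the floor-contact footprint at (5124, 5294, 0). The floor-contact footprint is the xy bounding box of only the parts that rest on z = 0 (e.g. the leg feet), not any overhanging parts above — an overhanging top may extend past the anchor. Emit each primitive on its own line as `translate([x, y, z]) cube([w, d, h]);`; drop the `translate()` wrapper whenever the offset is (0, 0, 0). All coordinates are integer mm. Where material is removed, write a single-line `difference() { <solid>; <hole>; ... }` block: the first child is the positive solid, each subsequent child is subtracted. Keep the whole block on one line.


difference() { translate([244, 144, 0]) cube([4880, 101, 2420]); translate([1741, 144, 0]) cube([918, 101, 2015]); }
translate([244, 5193, 0]) cube([4880, 101, 2420]);
translate([244, 245, 0]) cube([101, 4948, 2420]);
translate([5023, 245, 0]) cube([101, 4948, 2420]);


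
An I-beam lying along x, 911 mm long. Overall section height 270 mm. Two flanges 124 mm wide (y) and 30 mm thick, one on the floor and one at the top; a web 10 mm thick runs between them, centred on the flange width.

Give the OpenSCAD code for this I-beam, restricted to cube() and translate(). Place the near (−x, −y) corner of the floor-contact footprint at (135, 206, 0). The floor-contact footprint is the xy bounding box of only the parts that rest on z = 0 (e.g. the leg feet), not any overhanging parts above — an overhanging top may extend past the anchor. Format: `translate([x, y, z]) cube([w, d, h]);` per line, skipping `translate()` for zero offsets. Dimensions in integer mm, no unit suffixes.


translate([135, 206, 0]) cube([911, 124, 30]);
translate([135, 263, 30]) cube([911, 10, 210]);
translate([135, 206, 240]) cube([911, 124, 30]);


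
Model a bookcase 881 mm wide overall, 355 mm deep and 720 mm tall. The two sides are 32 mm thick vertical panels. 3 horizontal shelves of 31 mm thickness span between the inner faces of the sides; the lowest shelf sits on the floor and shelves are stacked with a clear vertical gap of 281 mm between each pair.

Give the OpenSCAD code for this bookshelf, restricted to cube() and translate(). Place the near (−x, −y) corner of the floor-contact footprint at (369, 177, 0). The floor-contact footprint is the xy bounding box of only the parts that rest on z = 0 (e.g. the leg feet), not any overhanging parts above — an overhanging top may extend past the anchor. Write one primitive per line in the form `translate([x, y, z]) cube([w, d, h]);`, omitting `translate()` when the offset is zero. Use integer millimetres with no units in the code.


translate([369, 177, 0]) cube([32, 355, 720]);
translate([1218, 177, 0]) cube([32, 355, 720]);
translate([401, 177, 0]) cube([817, 355, 31]);
translate([401, 177, 312]) cube([817, 355, 31]);
translate([401, 177, 624]) cube([817, 355, 31]);


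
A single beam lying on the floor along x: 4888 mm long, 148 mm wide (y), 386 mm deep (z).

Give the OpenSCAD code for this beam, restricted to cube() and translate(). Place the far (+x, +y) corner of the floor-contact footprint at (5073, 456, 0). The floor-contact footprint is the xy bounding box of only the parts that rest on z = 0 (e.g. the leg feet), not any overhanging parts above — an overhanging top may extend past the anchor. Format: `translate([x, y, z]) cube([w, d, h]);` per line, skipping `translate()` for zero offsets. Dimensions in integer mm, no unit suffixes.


translate([185, 308, 0]) cube([4888, 148, 386]);


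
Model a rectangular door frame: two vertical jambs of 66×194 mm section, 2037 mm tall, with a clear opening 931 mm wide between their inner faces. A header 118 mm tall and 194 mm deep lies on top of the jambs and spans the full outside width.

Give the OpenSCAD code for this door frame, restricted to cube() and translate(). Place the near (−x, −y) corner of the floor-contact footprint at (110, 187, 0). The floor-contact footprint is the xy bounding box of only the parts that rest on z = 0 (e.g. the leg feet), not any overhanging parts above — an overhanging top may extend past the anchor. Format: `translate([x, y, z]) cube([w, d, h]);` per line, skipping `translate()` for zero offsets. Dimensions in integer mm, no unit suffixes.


translate([110, 187, 0]) cube([66, 194, 2037]);
translate([1107, 187, 0]) cube([66, 194, 2037]);
translate([110, 187, 2037]) cube([1063, 194, 118]);


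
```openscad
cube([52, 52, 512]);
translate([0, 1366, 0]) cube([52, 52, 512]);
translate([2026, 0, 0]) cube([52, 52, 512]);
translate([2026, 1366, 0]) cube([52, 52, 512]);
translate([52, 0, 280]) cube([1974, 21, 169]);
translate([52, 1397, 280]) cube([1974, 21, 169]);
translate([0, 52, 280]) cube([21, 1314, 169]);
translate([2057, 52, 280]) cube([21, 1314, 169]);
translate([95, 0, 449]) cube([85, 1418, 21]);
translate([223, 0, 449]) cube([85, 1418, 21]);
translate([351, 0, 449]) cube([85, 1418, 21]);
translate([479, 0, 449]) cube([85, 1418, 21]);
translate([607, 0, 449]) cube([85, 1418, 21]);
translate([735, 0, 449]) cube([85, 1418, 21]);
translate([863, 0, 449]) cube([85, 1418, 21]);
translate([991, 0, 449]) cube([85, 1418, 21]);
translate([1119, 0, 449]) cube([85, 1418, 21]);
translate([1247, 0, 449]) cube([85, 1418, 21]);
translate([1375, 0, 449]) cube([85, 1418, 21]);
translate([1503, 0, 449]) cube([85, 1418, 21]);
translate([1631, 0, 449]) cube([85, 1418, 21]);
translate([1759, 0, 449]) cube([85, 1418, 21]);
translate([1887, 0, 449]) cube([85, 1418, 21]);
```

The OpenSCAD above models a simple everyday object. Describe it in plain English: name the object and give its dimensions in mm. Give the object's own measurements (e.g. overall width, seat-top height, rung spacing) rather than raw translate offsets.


A bed frame 2078 mm long (x) by 1418 mm wide (y). Four 52×52 mm corner posts, 512 mm tall, at the corners of the footprint. Four rails of 21 mm thickness and 169 mm height run between adjacent posts with their undersides at z = 280 mm, their outer faces flush with the outside of the frame (the two x-running rails run between the posts' inner faces; the two y-running rails run between the posts' inner faces). 15 slats, each 85 mm wide (x) and 21 mm thick, lie across the top of the two x-running rails, running the full 1418 mm width of the frame in y; along x they sit between the end posts with a 43 mm gap after the −x posts and between neighbouring slats, leaving 54 mm before the +x posts.


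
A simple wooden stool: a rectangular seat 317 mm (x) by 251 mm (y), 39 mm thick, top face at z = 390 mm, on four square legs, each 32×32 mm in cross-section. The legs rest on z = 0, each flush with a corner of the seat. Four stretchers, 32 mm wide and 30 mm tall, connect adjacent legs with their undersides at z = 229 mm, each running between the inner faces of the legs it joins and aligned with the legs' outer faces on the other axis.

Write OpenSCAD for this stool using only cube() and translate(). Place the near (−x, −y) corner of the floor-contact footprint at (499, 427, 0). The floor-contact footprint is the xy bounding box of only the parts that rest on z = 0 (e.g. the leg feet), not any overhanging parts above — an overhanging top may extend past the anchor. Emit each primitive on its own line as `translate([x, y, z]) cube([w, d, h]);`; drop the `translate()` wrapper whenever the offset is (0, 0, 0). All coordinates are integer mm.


translate([499, 427, 351]) cube([317, 251, 39]);
translate([499, 427, 0]) cube([32, 32, 351]);
translate([784, 427, 0]) cube([32, 32, 351]);
translate([499, 646, 0]) cube([32, 32, 351]);
translate([784, 646, 0]) cube([32, 32, 351]);
translate([531, 427, 229]) cube([253, 32, 30]);
translate([531, 646, 229]) cube([253, 32, 30]);
translate([499, 459, 229]) cube([32, 187, 30]);
translate([784, 459, 229]) cube([32, 187, 30]);


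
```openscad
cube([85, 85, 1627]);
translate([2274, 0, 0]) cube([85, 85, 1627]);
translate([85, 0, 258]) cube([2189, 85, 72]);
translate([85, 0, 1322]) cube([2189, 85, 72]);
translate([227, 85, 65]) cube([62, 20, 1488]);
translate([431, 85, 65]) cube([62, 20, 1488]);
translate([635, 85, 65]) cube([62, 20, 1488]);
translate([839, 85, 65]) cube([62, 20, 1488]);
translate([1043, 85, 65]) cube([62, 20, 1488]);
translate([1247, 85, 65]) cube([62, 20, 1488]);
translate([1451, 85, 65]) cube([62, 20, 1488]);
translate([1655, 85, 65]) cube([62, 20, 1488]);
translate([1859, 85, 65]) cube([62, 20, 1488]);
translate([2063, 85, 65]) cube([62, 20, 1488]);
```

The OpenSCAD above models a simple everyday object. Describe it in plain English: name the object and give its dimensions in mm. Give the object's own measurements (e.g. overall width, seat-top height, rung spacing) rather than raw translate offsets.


A fence section. Two 85×85 mm posts, 1627 mm tall, stand on the floor with a clear span of 2189 mm between their inner faces. Two horizontal rails of 85×72 mm section span the gap between the posts with their undersides at z = 258 mm and z = 1322 mm, flush with the posts' −y face. 10 pickets, each 62 mm wide, 20 mm thick and 1488 mm tall, are fixed to the +y face of the rails with their bottoms at z = 65 mm, spaced across the span with a 142 mm gap after the −x post and between neighbouring pickets, with 149 mm left before the +x post.


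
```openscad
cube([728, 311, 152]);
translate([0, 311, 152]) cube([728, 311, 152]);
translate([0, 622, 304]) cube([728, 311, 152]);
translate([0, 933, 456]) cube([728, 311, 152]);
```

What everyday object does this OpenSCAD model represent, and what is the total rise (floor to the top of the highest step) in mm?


A staircase. The total rise is 608 mm.

4 identical blocks, each offset up and back from the previous — a staircase. Each step is 152 mm tall and there are 4 of them, so the total rise is 4 × 152 = 608 mm.


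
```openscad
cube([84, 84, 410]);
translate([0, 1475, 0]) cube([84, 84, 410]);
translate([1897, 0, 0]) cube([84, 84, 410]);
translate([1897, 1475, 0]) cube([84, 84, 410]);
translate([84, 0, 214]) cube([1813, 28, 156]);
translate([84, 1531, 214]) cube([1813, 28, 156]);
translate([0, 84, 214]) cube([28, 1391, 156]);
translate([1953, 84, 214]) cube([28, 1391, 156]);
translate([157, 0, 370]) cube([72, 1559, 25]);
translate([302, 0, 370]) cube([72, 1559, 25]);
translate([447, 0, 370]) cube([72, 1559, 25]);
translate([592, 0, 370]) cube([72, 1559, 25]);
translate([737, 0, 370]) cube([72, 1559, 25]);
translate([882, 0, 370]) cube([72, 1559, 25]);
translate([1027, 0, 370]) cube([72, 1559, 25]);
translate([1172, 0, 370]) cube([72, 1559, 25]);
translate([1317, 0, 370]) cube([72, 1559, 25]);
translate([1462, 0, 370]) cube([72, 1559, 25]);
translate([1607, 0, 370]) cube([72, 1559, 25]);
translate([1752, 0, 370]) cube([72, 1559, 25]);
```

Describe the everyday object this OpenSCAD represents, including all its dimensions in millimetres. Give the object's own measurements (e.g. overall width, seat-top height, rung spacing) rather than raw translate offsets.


A bed frame 1981 mm long (x) by 1559 mm wide (y). Four 84×84 mm corner posts, 410 mm tall, at the corners of the footprint. Four rails of 28 mm thickness and 156 mm height run between adjacent posts with their undersides at z = 214 mm, their outer faces flush with the outside of the frame (the two x-running rails run between the posts' inner faces; the two y-running rails run between the posts' inner faces). 12 slats, each 72 mm wide (x) and 25 mm thick, lie across the top of the two x-running rails, running the full 1559 mm width of the frame in y; along x they sit between the end posts with a 73 mm gap after the −x posts and between neighbouring slats and before the +x posts.


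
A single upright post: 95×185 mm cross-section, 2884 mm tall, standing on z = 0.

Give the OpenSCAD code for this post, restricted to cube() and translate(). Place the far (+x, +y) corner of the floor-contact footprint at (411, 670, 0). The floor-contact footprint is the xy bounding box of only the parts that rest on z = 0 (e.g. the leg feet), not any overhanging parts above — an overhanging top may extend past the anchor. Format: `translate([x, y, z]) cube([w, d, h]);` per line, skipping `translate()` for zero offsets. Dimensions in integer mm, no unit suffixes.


translate([316, 485, 0]) cube([95, 185, 2884]);


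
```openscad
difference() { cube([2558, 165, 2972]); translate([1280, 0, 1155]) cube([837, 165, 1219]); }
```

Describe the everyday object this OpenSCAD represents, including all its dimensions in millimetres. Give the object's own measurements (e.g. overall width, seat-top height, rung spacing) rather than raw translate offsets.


A wall 2558 mm long (x), 165 mm thick (y), 2972 mm tall, with a rectangular window opening cut through it. The opening is 837 mm wide and 1219 mm tall; its sill is at z = 1155 mm and its near (−x) edge is 1280 mm from the wall's −x end. The opening passes through the full wall thickness.


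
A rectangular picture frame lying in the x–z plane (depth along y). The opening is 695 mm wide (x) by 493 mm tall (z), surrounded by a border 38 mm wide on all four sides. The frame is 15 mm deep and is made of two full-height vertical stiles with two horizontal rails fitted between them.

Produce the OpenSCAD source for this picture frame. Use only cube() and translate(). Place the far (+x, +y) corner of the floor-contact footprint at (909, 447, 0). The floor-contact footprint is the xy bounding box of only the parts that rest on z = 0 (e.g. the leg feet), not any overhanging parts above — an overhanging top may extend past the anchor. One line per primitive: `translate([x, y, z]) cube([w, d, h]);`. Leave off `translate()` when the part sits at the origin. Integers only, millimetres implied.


translate([138, 432, 0]) cube([38, 15, 569]);
translate([871, 432, 0]) cube([38, 15, 569]);
translate([176, 432, 0]) cube([695, 15, 38]);
translate([176, 432, 531]) cube([695, 15, 38]);


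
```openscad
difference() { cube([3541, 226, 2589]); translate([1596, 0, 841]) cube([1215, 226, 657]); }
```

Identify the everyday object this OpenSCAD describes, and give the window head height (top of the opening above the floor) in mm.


A wall with a window opening. The window head height is 1498 mm.

A wall with a rectangular opening subtracted — a window. Sill at z = 841, opening 657 mm tall, so the head is at 841 + 657 = 1498 mm.


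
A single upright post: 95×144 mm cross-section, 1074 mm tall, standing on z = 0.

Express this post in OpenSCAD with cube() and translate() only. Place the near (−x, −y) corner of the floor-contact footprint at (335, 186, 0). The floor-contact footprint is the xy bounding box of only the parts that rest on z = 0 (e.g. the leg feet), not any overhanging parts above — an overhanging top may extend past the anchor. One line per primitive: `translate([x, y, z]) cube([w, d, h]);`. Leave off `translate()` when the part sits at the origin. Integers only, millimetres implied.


translate([335, 186, 0]) cube([95, 144, 1074]);


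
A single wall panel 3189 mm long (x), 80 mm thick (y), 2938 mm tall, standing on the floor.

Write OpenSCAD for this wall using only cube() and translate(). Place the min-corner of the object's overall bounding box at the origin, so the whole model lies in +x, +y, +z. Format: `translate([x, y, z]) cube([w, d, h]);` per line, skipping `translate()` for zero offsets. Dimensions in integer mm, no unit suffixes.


cube([3189, 80, 2938]);


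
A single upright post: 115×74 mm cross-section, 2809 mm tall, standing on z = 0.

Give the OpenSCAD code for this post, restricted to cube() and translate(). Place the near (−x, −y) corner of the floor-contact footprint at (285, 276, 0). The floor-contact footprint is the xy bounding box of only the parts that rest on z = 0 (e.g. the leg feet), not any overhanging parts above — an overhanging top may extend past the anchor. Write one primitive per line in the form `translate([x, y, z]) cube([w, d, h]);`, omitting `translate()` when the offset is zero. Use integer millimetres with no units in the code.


translate([285, 276, 0]) cube([115, 74, 2809]);


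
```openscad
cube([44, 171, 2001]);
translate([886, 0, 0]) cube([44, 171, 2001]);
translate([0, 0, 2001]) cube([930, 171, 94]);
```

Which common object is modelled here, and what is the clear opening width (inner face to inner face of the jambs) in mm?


A door frame. The clear opening width is 842 mm.

Two 2001 mm tall posts with a header on top — a door frame. The left jamb is 44 mm wide at x = 0; the right jamb starts at x = 886. The clear opening is 886 − 44 = 842 mm.


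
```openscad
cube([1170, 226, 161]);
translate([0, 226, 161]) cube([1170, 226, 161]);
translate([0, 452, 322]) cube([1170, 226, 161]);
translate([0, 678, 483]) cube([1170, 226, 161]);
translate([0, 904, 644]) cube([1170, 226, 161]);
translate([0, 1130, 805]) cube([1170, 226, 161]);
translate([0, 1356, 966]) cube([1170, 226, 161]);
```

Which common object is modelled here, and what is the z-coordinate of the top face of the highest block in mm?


A staircase. The total rise is 1127 mm.

7 identical blocks, each offset up and back from the previous — a staircase. Each step is 161 mm tall and there are 7 of them, so the total rise is 7 × 161 = 1127 mm.


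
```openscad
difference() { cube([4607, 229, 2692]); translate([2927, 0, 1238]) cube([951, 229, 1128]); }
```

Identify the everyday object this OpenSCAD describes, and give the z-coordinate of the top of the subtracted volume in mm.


A wall with a window opening. The window head height is 2366 mm.

A wall with a rectangular opening subtracted — a window. Sill at z = 1238, opening 1128 mm tall, so the head is at 1238 + 1128 = 2366 mm.


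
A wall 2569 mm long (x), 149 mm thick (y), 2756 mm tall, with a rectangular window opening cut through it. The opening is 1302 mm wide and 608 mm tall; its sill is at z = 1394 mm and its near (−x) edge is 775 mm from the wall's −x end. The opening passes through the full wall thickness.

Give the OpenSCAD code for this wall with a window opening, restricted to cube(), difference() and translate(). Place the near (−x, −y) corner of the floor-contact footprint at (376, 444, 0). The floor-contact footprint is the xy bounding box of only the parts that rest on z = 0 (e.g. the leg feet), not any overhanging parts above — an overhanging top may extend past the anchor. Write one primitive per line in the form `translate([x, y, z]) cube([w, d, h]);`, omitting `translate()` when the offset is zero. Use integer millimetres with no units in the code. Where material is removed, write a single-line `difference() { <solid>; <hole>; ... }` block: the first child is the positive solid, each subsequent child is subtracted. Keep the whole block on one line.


difference() { translate([376, 444, 0]) cube([2569, 149, 2756]); translate([1151, 444, 1394]) cube([1302, 149, 608]); }


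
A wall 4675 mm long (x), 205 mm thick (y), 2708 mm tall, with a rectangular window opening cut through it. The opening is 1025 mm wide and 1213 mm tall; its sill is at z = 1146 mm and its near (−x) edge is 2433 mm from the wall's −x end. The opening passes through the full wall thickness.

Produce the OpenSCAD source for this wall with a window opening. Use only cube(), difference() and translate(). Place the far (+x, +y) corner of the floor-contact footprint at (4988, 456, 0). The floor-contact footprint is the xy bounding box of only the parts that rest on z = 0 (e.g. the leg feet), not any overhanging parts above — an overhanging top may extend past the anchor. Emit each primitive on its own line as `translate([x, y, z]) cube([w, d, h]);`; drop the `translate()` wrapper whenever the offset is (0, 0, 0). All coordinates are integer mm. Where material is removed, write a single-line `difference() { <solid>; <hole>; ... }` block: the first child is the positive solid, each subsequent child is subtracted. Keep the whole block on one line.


difference() { translate([313, 251, 0]) cube([4675, 205, 2708]); translate([2746, 251, 1146]) cube([1025, 205, 1213]); }


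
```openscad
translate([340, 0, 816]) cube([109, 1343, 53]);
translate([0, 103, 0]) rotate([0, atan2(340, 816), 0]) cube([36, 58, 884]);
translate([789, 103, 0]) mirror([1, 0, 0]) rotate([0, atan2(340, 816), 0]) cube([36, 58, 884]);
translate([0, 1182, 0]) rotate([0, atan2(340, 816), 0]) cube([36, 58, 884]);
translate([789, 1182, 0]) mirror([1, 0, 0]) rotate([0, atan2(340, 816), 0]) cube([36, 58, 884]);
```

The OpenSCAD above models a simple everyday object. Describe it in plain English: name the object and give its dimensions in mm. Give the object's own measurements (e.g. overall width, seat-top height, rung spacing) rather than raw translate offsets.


A sawhorse. A 109×1343×53 mm beam (x, y, z) sits on two A-frame leg pairs. Each pair is two raked legs of 36×58 mm section (58 mm along y) splaying symmetrically in x. Each leg rises 816 mm vertically over 340 mm of horizontal reach and is 884 mm long along its own axis. Every leg's outer bottom edge rests on the floor and its outer top edge meets a bottom edge of the beam — the left legs (tilting toward +x) meet the beam's −x bottom edge, the right legs (their mirror images, tilting toward −x) meet its +x bottom edge — so the leg tops tuck under the beam, the beam's underside is 816 mm above the floor, and the feet are 789 mm apart outside-to-outside with the beam centred between them. The two leg pairs are set in 103 mm from either end of the beam.


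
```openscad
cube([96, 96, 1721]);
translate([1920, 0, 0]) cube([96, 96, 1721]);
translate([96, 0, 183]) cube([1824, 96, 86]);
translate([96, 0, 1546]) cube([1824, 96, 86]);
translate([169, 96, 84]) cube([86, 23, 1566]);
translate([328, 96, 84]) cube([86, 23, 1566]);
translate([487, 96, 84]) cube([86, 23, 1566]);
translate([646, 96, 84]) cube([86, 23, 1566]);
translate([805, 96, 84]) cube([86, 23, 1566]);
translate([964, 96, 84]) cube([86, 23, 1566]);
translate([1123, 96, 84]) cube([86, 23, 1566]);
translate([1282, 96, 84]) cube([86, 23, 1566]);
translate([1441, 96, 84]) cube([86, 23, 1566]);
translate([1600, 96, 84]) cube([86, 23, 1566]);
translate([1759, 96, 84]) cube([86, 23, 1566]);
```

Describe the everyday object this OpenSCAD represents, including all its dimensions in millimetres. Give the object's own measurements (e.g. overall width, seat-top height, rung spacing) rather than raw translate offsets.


A fence section. Two 96×96 mm posts, 1721 mm tall, stand on the floor with a clear span of 1824 mm between their inner faces. Two horizontal rails of 96×86 mm section span the gap between the posts with their undersides at z = 183 mm and z = 1546 mm, flush with the posts' −y face. 11 pickets, each 86 mm wide, 23 mm thick and 1566 mm tall, are fixed to the +y face of the rails with their bottoms at z = 84 mm, spaced across the span with a 73 mm gap after the −x post and between neighbouring pickets, with 75 mm left before the +x post.


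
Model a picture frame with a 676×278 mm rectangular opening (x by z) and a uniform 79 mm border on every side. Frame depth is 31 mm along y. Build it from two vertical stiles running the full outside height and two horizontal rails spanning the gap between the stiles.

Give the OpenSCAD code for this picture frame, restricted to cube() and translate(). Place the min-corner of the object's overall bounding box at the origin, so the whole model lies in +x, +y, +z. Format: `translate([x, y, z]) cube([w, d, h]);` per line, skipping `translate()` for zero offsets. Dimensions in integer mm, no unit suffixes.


cube([79, 31, 436]);
translate([755, 0, 0]) cube([79, 31, 436]);
translate([79, 0, 0]) cube([676, 31, 79]);
translate([79, 0, 357]) cube([676, 31, 79]);


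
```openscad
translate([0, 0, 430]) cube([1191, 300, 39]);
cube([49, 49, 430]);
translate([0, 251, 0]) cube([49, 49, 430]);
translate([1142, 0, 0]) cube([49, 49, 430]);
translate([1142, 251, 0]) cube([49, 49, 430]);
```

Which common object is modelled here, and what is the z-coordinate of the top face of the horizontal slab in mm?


A bench. The seat-top height is 469 mm.

A long slab on four corner posts — a bench. The slab sits at z = 430 with thickness 39, so the top is 430 + 39 = 469 mm.


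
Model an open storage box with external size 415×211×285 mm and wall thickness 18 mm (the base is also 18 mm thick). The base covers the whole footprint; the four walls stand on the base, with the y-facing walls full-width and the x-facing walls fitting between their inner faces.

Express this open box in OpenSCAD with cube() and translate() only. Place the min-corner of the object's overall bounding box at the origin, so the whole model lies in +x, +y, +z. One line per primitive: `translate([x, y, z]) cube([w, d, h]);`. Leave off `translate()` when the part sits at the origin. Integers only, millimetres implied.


cube([415, 211, 18]);
translate([0, 0, 18]) cube([415, 18, 267]);
translate([0, 193, 18]) cube([415, 18, 267]);
translate([0, 18, 18]) cube([18, 175, 267]);
translate([397, 18, 18]) cube([18, 175, 267]);
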